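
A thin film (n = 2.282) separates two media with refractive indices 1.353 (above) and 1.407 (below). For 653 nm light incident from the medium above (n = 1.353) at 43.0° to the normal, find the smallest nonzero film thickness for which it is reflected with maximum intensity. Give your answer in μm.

At the upper boundary (n = 1.353 to n = 2.282) the reflected ray undergoes a half-wave phase shift.
At the lower boundary (n = 2.282 to n = 1.407) the reflected ray undergoes no phase shift.
Net: one phase inversion between the two reflected rays.
With one net inversion, constructive interference in reflection requires 2 n t cos θ_r = (m + ½) λ.
Snell's law: 1.353 sin 43.0° = 2.282 sin θ_r → sin θ_r = 0.404, cos θ_r = 0.915.
Minimum at m = 0: t = λ / (4 n cos θ_r) = 653 / (4 × 2.282 × 0.915) = 78.2 nm.

0.0782 μm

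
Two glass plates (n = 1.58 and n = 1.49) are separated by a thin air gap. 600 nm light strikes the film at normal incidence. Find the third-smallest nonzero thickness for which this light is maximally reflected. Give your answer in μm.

0.750 μm

At the upper boundary (n = 1.58 to n = 1.0) the reflected ray undergoes no phase shift.
At the lower boundary (n = 1.0 to n = 1.49) the reflected ray undergoes a half-wave phase shift.
Net: one phase inversion between the two reflected rays.
For strong reflection here: 2 n t = (m + ½) λ.
The third-smallest nonzero thickness corresponds to m = 2: t = (m + ½) λ / (2 n) = 2.50 × 600 / (2 × 1.0) = 750 nm.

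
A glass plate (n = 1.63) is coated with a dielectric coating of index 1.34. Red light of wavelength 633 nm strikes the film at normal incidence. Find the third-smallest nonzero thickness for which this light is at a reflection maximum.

At the upper boundary (n = 1.0 to n = 1.34) the reflected ray undergoes a half-wave phase shift.
Ray reflecting at the bottom interface goes from n = 1.34 toward n = 1.63: a half-wave phase shift.
Net: no relative phase inversion (both shifts match).
With no net inversion, constructive interference in reflection requires 2 n t = m λ.
The third-smallest nonzero thickness corresponds to m = 3: t = m λ / (2 n) = 3.00 × 633 / (2 × 1.34) = 709 nm.

709 nm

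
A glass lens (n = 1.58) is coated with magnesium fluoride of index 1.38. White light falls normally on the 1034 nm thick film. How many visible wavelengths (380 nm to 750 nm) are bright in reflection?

4

At the upper boundary (n = 1.0 to n = 1.38) the reflected ray undergoes a half-wave phase shift.
Ray reflecting at the bottom interface goes from n = 1.38 toward n = 1.58: a half-wave phase shift.
Net: no relative phase inversion (both shifts match).
For bright reflection here: 2 n t = m λ.
λ = 2 n t / m = 2854 / m nm.
m=3: 951 nm (IR); m=4: 713 nm (visible); m=5: 571 nm (visible); m=6: 476 nm (visible); m=7: 408 nm (visible); m=8: 357 nm (UV).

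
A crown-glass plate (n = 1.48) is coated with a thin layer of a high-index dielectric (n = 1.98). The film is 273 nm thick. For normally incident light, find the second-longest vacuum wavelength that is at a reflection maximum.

721 nm

Ray reflecting at the top interface goes from n = 1.0 toward n = 1.98: a half-wave phase shift.
Bottom surface (1.98 → 1.48): reflection off a lower-index medium gives no phase shift.
The two reflections differ by half a wavelength.
For strong reflection here: 2 n t = (m + ½) λ.
λ = 2 n t / (m + ½). The second-longest wavelength is m = 1: λ = 2 × 1.98 × 273 / 1.50 = 721 nm.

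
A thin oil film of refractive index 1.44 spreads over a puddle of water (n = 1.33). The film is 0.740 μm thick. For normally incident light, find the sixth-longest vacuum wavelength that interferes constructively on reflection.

387 nm

At the upper boundary (n = 1.0 to n = 1.44) the reflected ray undergoes a half-wave phase shift.
Ray reflecting at the bottom interface goes from n = 1.44 toward n = 1.33: no phase shift.
Net: one phase inversion between the two reflected rays.
With one net inversion, constructive interference in reflection requires 2 n t = (m + ½) λ.
λ = 2 n t / (m + ½). The sixth-longest wavelength is m = 5: λ = 2 × 1.44 × 740 / 5.50 = 387 nm.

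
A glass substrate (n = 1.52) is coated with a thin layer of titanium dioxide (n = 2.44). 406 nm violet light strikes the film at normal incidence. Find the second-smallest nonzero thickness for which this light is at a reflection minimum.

166 nm

At the upper boundary (n = 1.0 to n = 2.44) the reflected ray undergoes a half-wave phase shift.
At the lower boundary (n = 2.44 to n = 1.52) the reflected ray undergoes no phase shift.
The two reflections differ by half a wavelength.
So the condition for destructive reflection is 2 n t = m λ.
The second-smallest nonzero thickness corresponds to m = 2: t = m λ / (2 n) = 2.00 × 406 / (2 × 2.44) = 166 nm.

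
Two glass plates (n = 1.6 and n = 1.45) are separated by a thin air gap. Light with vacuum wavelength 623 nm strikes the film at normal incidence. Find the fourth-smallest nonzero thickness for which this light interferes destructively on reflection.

Ray reflecting at the top interface goes from n = 1.6 toward n = 1.0: no phase shift.
Bottom surface (1.0 → 1.45): reflection off a higher-index medium gives a half-wave phase shift.
Exactly one π shift → a net half-wave offset.
For dark reflection here: 2 n t = m λ.
The fourth-smallest nonzero thickness corresponds to m = 4: t = m λ / (2 n) = 4.00 × 623 / (2 × 1.0) = 1246 nm.

1246 nm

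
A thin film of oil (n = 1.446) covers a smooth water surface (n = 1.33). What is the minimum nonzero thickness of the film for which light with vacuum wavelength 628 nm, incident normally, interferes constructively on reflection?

109 nm

Top surface (1.0 → 1.446): reflection off a higher-index medium gives a half-wave phase shift.
At the lower boundary (n = 1.446 to n = 1.33) the reflected ray undergoes no phase shift.
Net: one phase inversion between the two reflected rays.
So the condition for constructive reflection is 2 n t = (m + ½) λ.
Minimum at m = 0: t = λ / (4 n) = 628 / (4 × 1.446) = 109 nm.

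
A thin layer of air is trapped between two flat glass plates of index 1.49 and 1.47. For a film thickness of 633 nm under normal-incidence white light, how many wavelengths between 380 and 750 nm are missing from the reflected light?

Ray reflecting at the top interface goes from n = 1.49 toward n = 1.0: no phase shift.
Bottom surface (1.0 → 1.47): reflection off a higher-index medium gives a half-wave phase shift.
Exactly one π shift → a net half-wave offset.
With one net inversion, destructive interference in reflection requires 2 n t = m λ.
λ = 2 n t / m = 1266 / m nm.
m=1: 1266 nm (IR); m=2: 633 nm (visible); m=3: 422 nm (visible); m=4: 317 nm (UV).

2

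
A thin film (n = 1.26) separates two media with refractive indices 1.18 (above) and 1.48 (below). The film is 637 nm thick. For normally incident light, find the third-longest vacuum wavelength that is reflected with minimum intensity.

642 nm

At the upper boundary (n = 1.18 to n = 1.26) the reflected ray undergoes a half-wave phase shift.
Ray reflecting at the bottom interface goes from n = 1.26 toward n = 1.48: a half-wave phase shift.
The two reflections carry the same phase change, so no net offset.
For weak reflection here: 2 n t = (m + ½) λ.
λ = 2 n t / (m + ½). The third-longest wavelength is m = 2: λ = 2 × 1.26 × 637 / 2.50 = 642 nm.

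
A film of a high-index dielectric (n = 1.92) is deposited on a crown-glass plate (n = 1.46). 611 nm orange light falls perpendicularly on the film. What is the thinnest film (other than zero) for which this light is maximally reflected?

Top surface (1.0 → 1.92): reflection off a higher-index medium gives a half-wave phase shift.
Ray reflecting at the bottom interface goes from n = 1.92 toward n = 1.46: no phase shift.
Net: one phase inversion between the two reflected rays.
With one net inversion, constructive interference in reflection requires 2 n t = (m + ½) λ.
Minimum at m = 0: t = λ / (4 n) = 611 / (4 × 1.92) = 79.6 nm.

79.6 nm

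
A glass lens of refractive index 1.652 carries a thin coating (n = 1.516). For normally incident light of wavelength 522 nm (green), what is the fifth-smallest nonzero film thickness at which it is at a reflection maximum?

Top surface (1.0 → 1.516): reflection off a higher-index medium gives a half-wave phase shift.
Ray reflecting at the bottom interface goes from n = 1.516 toward n = 1.652: a half-wave phase shift.
Zero or two π shifts → no net half-wave offset.
For bright reflection here: 2 n t = m λ.
The fifth-smallest nonzero thickness corresponds to m = 5: t = m λ / (2 n) = 5.00 × 522 / (2 × 1.516) = 861 nm.

861 nm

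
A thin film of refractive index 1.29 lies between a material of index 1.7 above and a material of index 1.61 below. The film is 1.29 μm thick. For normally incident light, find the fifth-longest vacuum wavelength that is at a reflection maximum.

At the upper boundary (n = 1.7 to n = 1.29) the reflected ray undergoes no phase shift.
Bottom surface (1.29 → 1.61): reflection off a higher-index medium gives a half-wave phase shift.
The two reflections differ by half a wavelength.
With one net inversion, constructive interference in reflection requires 2 n t = (m + ½) λ.
λ = 2 n t / (m + ½). The fifth-longest wavelength is m = 4: λ = 2 × 1.29 × 1290 / 4.50 = 740 nm.

740 nm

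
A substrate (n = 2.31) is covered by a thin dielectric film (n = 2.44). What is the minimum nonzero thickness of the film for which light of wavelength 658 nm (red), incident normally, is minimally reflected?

135 nm

At the upper boundary (n = 1.0 to n = 2.44) the reflected ray undergoes a half-wave phase shift.
Ray reflecting at the bottom interface goes from n = 2.44 toward n = 2.31: no phase shift.
The two reflections differ by half a wavelength.
For minimum reflection here: 2 n t = m λ.
Minimum nonzero at m = 1: t = λ / (2 n) = 658 / (2 × 2.44) = 135 nm.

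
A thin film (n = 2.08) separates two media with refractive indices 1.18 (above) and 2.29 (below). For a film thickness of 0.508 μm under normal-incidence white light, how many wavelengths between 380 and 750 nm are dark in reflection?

3

Ray reflecting at the top interface goes from n = 1.18 toward n = 2.08: a half-wave phase shift.
Bottom surface (2.08 → 2.29): reflection off a higher-index medium gives a half-wave phase shift.
Net: no relative phase inversion (both shifts match).
With no net inversion, destructive interference in reflection requires 2 n t = (m + ½) λ.
λ = 2 n t / (m + ½) = 2113 / (m + ½) nm.
m=2: 845 nm (IR); m=3: 604 nm (visible); m=4: 470 nm (visible); m=5: 384 nm (visible); m=6: 325 nm (UV).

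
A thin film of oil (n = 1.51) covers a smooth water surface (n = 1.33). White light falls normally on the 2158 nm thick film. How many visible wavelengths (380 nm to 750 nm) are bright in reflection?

Top surface (1.0 → 1.51): reflection off a higher-index medium gives a half-wave phase shift.
Ray reflecting at the bottom interface goes from n = 1.51 toward n = 1.33: no phase shift.
Net: one phase inversion between the two reflected rays.
For maximum reflection here: 2 n t = (m + ½) λ.
λ = 2 n t / (m + ½) = 6517 / (m + ½) nm.
m=8: 767 nm (IR); m=9: 686 nm (visible); m=10: 621 nm (visible); m=11: 567 nm (visible); m=12: 521 nm (visible); m=13: 483 nm (visible); m=14: 449 nm (visible); m=15: 420 nm (visible); m=16: 395 nm (visible); m=17: 372 nm (UV).

8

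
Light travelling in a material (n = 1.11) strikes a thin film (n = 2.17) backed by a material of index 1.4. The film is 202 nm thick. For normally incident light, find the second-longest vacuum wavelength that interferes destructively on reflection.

Top surface (1.11 → 2.17): reflection off a higher-index medium gives a half-wave phase shift.
At the lower boundary (n = 2.17 to n = 1.4) the reflected ray undergoes no phase shift.
Exactly one π shift → a net half-wave offset.
For dark reflection here: 2 n t = m λ.
λ = 2 n t / m. The second-longest wavelength is m = 2: λ = 2 × 2.17 × 202 / 2.00 = 438 nm.

438 nm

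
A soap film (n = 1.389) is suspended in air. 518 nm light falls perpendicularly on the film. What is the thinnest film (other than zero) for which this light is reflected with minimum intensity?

186 nm

At the upper boundary (n = 1.0 to n = 1.389) the reflected ray undergoes a half-wave phase shift.
Bottom surface (1.389 → 1.0): reflection off a lower-index medium gives no phase shift.
The two reflections differ by half a wavelength.
For dark reflection here: 2 n t = m λ.
Minimum nonzero at m = 1: t = λ / (2 n) = 518 / (2 × 1.389) = 186 nm.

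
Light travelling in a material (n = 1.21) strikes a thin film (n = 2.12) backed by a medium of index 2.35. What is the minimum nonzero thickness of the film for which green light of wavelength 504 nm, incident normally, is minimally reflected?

59.4 nm

Ray reflecting at the top interface goes from n = 1.21 toward n = 2.12: a half-wave phase shift.
At the lower boundary (n = 2.12 to n = 2.35) the reflected ray undergoes a half-wave phase shift.
The two reflections carry the same phase change, so no net offset.
For weak reflection here: 2 n t = (m + ½) λ.
Minimum at m = 0: t = λ / (4 n) = 504 / (4 × 2.12) = 59.4 nm.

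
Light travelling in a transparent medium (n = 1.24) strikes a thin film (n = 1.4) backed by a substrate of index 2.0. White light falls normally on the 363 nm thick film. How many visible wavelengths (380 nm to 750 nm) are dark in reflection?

2

At the upper boundary (n = 1.24 to n = 1.4) the reflected ray undergoes a half-wave phase shift.
Bottom surface (1.4 → 2.0): reflection off a higher-index medium gives a half-wave phase shift.
The two reflections carry the same phase change, so no net offset.
With no net inversion, destructive interference in reflection requires 2 n t = (m + ½) λ.
λ = 2 n t / (m + ½) = 1016 / (m + ½) nm.
m=0: 2033 nm (IR); m=1: 678 nm (visible); m=2: 407 nm (visible); m=3: 290 nm (UV).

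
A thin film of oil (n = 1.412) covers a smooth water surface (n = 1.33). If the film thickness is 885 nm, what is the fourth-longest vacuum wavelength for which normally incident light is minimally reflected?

625 nm

Top surface (1.0 → 1.412): reflection off a higher-index medium gives a half-wave phase shift.
Bottom surface (1.412 → 1.33): reflection off a lower-index medium gives no phase shift.
Net: one phase inversion between the two reflected rays.
For weak reflection here: 2 n t = m λ.
λ = 2 n t / m. The fourth-longest wavelength is m = 4: λ = 2 × 1.412 × 885 / 4.00 = 625 nm.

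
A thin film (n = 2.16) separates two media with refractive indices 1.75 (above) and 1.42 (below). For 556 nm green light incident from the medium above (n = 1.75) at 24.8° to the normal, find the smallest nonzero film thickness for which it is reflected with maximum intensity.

At the upper boundary (n = 1.75 to n = 2.16) the reflected ray undergoes a half-wave phase shift.
At the lower boundary (n = 2.16 to n = 1.42) the reflected ray undergoes no phase shift.
The two reflections differ by half a wavelength.
For strong reflection here: 2 n t cos θ_r = (m + ½) λ.
Snell's law: 1.75 sin 24.8° = 2.16 sin θ_r → sin θ_r = 0.340, cos θ_r = 0.940.
Minimum at m = 0: t = λ / (4 n cos θ_r) = 556 / (4 × 2.16 × 0.940) = 68.4 nm.

68.4 nm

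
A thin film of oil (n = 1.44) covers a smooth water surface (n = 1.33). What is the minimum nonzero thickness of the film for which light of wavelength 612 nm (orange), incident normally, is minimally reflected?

213 nm

Ray reflecting at the top interface goes from n = 1.0 toward n = 1.44: a half-wave phase shift.
Ray reflecting at the bottom interface goes from n = 1.44 toward n = 1.33: no phase shift.
Exactly one π shift → a net half-wave offset.
For dark reflection here: 2 n t = m λ.
Minimum nonzero at m = 1: t = λ / (2 n) = 612 / (2 × 1.44) = 213 nm.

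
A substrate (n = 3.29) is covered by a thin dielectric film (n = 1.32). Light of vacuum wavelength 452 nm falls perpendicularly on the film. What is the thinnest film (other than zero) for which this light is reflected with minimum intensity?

85.6 nm

Top surface (1.0 → 1.32): reflection off a higher-index medium gives a half-wave phase shift.
Ray reflecting at the bottom interface goes from n = 1.32 toward n = 3.29: a half-wave phase shift.
The two reflections carry the same phase change, so no net offset.
With no net inversion, destructive interference in reflection requires 2 n t = (m + ½) λ.
Minimum at m = 0: t = λ / (4 n) = 452 / (4 × 1.32) = 85.6 nm.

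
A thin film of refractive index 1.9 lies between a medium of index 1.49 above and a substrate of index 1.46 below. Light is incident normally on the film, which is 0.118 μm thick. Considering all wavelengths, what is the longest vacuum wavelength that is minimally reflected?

448 nm

At the upper boundary (n = 1.49 to n = 1.9) the reflected ray undergoes a half-wave phase shift.
Ray reflecting at the bottom interface goes from n = 1.9 toward n = 1.46: no phase shift.
Exactly one π shift → a net half-wave offset.
With one net inversion, destructive interference in reflection requires 2 n t = m λ.
λ = 2 n t / m. The longest wavelength is m = 1: λ = 2 × 1.9 × 118 / 1.00 = 448 nm.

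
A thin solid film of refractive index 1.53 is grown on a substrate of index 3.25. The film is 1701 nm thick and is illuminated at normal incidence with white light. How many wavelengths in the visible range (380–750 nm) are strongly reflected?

7

Ray reflecting at the top interface goes from n = 1.0 toward n = 1.53: a half-wave phase shift.
At the lower boundary (n = 1.53 to n = 3.25) the reflected ray undergoes a half-wave phase shift.
The two reflections carry the same phase change, so no net offset.
So the condition for constructive reflection is 2 n t = m λ.
λ = 2 n t / m = 5205 / m nm.
m=6: 868 nm (IR); m=7: 744 nm (visible); m=8: 651 nm (visible); m=9: 578 nm (visible); m=10: 521 nm (visible); m=11: 473 nm (visible); m=12: 434 nm (visible); m=13: 400 nm (visible); m=14: 372 nm (UV).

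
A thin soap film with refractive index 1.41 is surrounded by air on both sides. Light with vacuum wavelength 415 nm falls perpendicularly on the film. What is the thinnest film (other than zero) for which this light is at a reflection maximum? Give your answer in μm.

Ray reflecting at the top interface goes from n = 1.0 toward n = 1.41: a half-wave phase shift.
Bottom surface (1.41 → 1.0): reflection off a lower-index medium gives no phase shift.
Net: one phase inversion between the two reflected rays.
With one net inversion, constructive interference in reflection requires 2 n t = (m + ½) λ.
Minimum at m = 0: t = λ / (4 n) = 415 / (4 × 1.41) = 73.6 nm.

0.0736 μm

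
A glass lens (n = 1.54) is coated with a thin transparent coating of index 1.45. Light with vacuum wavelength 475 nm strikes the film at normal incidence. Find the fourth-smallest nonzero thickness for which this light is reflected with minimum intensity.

Ray reflecting at the top interface goes from n = 1.0 toward n = 1.45: a half-wave phase shift.
Ray reflecting at the bottom interface goes from n = 1.45 toward n = 1.54: a half-wave phase shift.
The two reflections carry the same phase change, so no net offset.
For dark reflection here: 2 n t = (m + ½) λ.
The fourth-smallest nonzero thickness corresponds to m = 3: t = (m + ½) λ / (2 n) = 3.50 × 475 / (2 × 1.45) = 573 nm.

573 nm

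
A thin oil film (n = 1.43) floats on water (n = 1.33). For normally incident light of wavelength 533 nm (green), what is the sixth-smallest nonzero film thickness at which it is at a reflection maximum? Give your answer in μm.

1.03 μm

Top surface (1.0 → 1.43): reflection off a higher-index medium gives a half-wave phase shift.
At the lower boundary (n = 1.43 to n = 1.33) the reflected ray undergoes no phase shift.
Net: one phase inversion between the two reflected rays.
So the condition for constructive reflection is 2 n t = (m + ½) λ.
The sixth-smallest nonzero thickness corresponds to m = 5: t = (m + ½) λ / (2 n) = 5.50 × 533 / (2 × 1.43) = 1025 nm.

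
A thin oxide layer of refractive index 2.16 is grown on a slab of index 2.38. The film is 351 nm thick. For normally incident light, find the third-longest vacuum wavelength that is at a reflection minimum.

607 nm

At the upper boundary (n = 1.0 to n = 2.16) the reflected ray undergoes a half-wave phase shift.
Ray reflecting at the bottom interface goes from n = 2.16 toward n = 2.38: a half-wave phase shift.
The two reflections carry the same phase change, so no net offset.
For minimum reflection here: 2 n t = (m + ½) λ.
λ = 2 n t / (m + ½). The third-longest wavelength is m = 2: λ = 2 × 2.16 × 351 / 2.50 = 607 nm.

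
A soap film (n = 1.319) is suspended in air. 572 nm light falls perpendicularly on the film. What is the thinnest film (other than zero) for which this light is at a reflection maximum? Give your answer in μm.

0.108 μm

Top surface (1.0 → 1.319): reflection off a higher-index medium gives a half-wave phase shift.
At the lower boundary (n = 1.319 to n = 1.0) the reflected ray undergoes no phase shift.
The two reflections differ by half a wavelength.
For maximum reflection here: 2 n t = (m + ½) λ.
Minimum at m = 0: t = λ / (4 n) = 572 / (4 × 1.319) = 108 nm.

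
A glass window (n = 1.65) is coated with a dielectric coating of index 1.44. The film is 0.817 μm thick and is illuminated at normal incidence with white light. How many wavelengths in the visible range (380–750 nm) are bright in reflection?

3

At the upper boundary (n = 1.0 to n = 1.44) the reflected ray undergoes a half-wave phase shift.
Bottom surface (1.44 → 1.65): reflection off a higher-index medium gives a half-wave phase shift.
The two reflections carry the same phase change, so no net offset.
For bright reflection here: 2 n t = m λ.
λ = 2 n t / m = 2353 / m nm.
m=3: 784 nm (IR); m=4: 588 nm (visible); m=5: 471 nm (visible); m=6: 392 nm (visible); m=7: 336 nm (UV).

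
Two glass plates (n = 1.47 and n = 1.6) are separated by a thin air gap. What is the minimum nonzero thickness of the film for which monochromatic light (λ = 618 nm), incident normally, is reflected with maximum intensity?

155 nm

Ray reflecting at the top interface goes from n = 1.47 toward n = 1.0: no phase shift.
At the lower boundary (n = 1.0 to n = 1.6) the reflected ray undergoes a half-wave phase shift.
Net: one phase inversion between the two reflected rays.
So the condition for constructive reflection is 2 n t = (m + ½) λ.
Minimum at m = 0: t = λ / (4 n) = 618 / (4 × 1.0) = 155 nm.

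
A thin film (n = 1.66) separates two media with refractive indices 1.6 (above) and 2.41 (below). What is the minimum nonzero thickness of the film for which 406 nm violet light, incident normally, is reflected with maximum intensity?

Ray reflecting at the top interface goes from n = 1.6 toward n = 1.66: a half-wave phase shift.
At the lower boundary (n = 1.66 to n = 2.41) the reflected ray undergoes a half-wave phase shift.
Zero or two π shifts → no net half-wave offset.
So the condition for constructive reflection is 2 n t = m λ.
Minimum nonzero at m = 1: t = λ / (2 n) = 406 / (2 × 1.66) = 122 nm.

122 nm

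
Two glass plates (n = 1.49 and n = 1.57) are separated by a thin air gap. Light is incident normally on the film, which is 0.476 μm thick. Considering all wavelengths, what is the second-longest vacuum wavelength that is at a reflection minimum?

Top surface (1.49 → 1.0): reflection off a lower-index medium gives no phase shift.
Bottom surface (1.0 → 1.57): reflection off a higher-index medium gives a half-wave phase shift.
The two reflections differ by half a wavelength.
For weak reflection here: 2 n t = m λ.
λ = 2 n t / m. The second-longest wavelength is m = 2: λ = 2 × 1.0 × 476 / 2.00 = 476 nm.

476 nm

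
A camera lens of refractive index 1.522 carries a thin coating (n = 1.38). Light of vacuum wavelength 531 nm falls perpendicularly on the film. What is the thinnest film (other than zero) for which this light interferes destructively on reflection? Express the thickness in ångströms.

962 Å

Top surface (1.0 → 1.38): reflection off a higher-index medium gives a half-wave phase shift.
At the lower boundary (n = 1.38 to n = 1.522) the reflected ray undergoes a half-wave phase shift.
Zero or two π shifts → no net half-wave offset.
With no net inversion, destructive interference in reflection requires 2 n t = (m + ½) λ.
Minimum at m = 0: t = λ / (4 n) = 531 / (4 × 1.38) = 96.2 nm.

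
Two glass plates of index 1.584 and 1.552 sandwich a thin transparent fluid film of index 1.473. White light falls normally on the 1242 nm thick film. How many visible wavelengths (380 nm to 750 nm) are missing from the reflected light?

5

At the upper boundary (n = 1.584 to n = 1.473) the reflected ray undergoes no phase shift.
At the lower boundary (n = 1.473 to n = 1.552) the reflected ray undergoes a half-wave phase shift.
Exactly one π shift → a net half-wave offset.
So the condition for destructive reflection is 2 n t = m λ.
λ = 2 n t / m = 3659 / m nm.
m=4: 915 nm (IR); m=5: 732 nm (visible); m=6: 610 nm (visible); m=7: 523 nm (visible); m=8: 457 nm (visible); m=9: 407 nm (visible); m=10: 366 nm (UV).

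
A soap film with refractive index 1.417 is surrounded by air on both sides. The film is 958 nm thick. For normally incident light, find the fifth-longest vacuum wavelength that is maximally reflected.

Ray reflecting at the top interface goes from n = 1.0 toward n = 1.417: a half-wave phase shift.
Ray reflecting at the bottom interface goes from n = 1.417 toward n = 1.0: no phase shift.
Net: one phase inversion between the two reflected rays.
With one net inversion, constructive interference in reflection requires 2 n t = (m + ½) λ.
λ = 2 n t / (m + ½). The fifth-longest wavelength is m = 4: λ = 2 × 1.417 × 958 / 4.50 = 603 nm.

603 nm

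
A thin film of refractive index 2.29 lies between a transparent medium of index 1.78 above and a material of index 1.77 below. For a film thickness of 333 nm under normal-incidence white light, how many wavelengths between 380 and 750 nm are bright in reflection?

2

At the upper boundary (n = 1.78 to n = 2.29) the reflected ray undergoes a half-wave phase shift.
Bottom surface (2.29 → 1.77): reflection off a lower-index medium gives no phase shift.
Net: one phase inversion between the two reflected rays.
For bright reflection here: 2 n t = (m + ½) λ.
λ = 2 n t / (m + ½) = 1525 / (m + ½) nm.
m=1: 1017 nm (IR); m=2: 610 nm (visible); m=3: 436 nm (visible); m=4: 339 nm (UV).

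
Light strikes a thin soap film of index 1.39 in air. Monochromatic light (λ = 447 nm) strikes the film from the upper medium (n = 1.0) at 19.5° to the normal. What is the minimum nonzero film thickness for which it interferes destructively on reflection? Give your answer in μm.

At the upper boundary (n = 1.0 to n = 1.39) the reflected ray undergoes a half-wave phase shift.
Bottom surface (1.39 → 1.0): reflection off a lower-index medium gives no phase shift.
Exactly one π shift → a net half-wave offset.
For minimum reflection here: 2 n t cos θ_r = m λ.
Snell's law: 1.0 sin 19.5° = 1.39 sin θ_r → sin θ_r = 0.240, cos θ_r = 0.971.
Minimum nonzero at m = 1: t = λ / (2 n cos θ_r) = 447 / (2 × 1.39 × 0.971) = 166 nm.

0.166 μm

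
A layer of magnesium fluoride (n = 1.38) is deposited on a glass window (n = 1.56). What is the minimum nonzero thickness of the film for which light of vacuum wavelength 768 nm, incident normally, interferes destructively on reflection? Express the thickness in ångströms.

Ray reflecting at the top interface goes from n = 1.0 toward n = 1.38: a half-wave phase shift.
Ray reflecting at the bottom interface goes from n = 1.38 toward n = 1.56: a half-wave phase shift.
The two reflections carry the same phase change, so no net offset.
With no net inversion, destructive interference in reflection requires 2 n t = (m + ½) λ.
Minimum at m = 0: t = λ / (4 n) = 768 / (4 × 1.38) = 139 nm.

1391 Å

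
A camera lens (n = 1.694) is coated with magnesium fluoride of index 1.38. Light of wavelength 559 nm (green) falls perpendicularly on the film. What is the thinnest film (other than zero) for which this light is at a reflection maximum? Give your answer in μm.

0.203 μm

Ray reflecting at the top interface goes from n = 1.0 toward n = 1.38: a half-wave phase shift.
Ray reflecting at the bottom interface goes from n = 1.38 toward n = 1.694: a half-wave phase shift.
Net: no relative phase inversion (both shifts match).
With no net inversion, constructive interference in reflection requires 2 n t = m λ.
Minimum nonzero at m = 1: t = λ / (2 n) = 559 / (2 × 1.38) = 203 nm.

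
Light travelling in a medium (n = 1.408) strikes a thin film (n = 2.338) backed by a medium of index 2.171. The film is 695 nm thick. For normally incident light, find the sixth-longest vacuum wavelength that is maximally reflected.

591 nm

Top surface (1.408 → 2.338): reflection off a higher-index medium gives a half-wave phase shift.
At the lower boundary (n = 2.338 to n = 2.171) the reflected ray undergoes no phase shift.
Exactly one π shift → a net half-wave offset.
So the condition for constructive reflection is 2 n t = (m + ½) λ.
λ = 2 n t / (m + ½). The sixth-longest wavelength is m = 5: λ = 2 × 2.338 × 695 / 5.50 = 591 nm.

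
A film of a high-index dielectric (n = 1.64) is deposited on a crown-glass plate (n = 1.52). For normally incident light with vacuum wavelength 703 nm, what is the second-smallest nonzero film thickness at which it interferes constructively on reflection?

321 nm

At the upper boundary (n = 1.0 to n = 1.64) the reflected ray undergoes a half-wave phase shift.
At the lower boundary (n = 1.64 to n = 1.52) the reflected ray undergoes no phase shift.
The two reflections differ by half a wavelength.
For bright reflection here: 2 n t = (m + ½) λ.
The second-smallest nonzero thickness corresponds to m = 1: t = (m + ½) λ / (2 n) = 1.50 × 703 / (2 × 1.64) = 321 nm.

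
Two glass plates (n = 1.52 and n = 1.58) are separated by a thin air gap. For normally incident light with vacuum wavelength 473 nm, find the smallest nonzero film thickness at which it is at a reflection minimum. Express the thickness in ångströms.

2365 Å

At the upper boundary (n = 1.52 to n = 1.0) the reflected ray undergoes no phase shift.
Ray reflecting at the bottom interface goes from n = 1.0 toward n = 1.58: a half-wave phase shift.
The two reflections differ by half a wavelength.
So the condition for destructive reflection is 2 n t = m λ.
Minimum nonzero at m = 1: t = λ / (2 n) = 473 / (2 × 1.0) = 237 nm.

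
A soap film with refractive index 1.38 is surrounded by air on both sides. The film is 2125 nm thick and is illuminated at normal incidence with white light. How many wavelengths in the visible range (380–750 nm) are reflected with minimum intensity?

At the upper boundary (n = 1.0 to n = 1.38) the reflected ray undergoes a half-wave phase shift.
At the lower boundary (n = 1.38 to n = 1.0) the reflected ray undergoes no phase shift.
Net: one phase inversion between the two reflected rays.
So the condition for destructive reflection is 2 n t = m λ.
λ = 2 n t / m = 5865 / m nm.
m=7: 838 nm (IR); m=8: 733 nm (visible); m=9: 652 nm (visible); m=10: 587 nm (visible); m=11: 533 nm (visible); m=12: 489 nm (visible); m=13: 451 nm (visible); m=14: 419 nm (visible); m=15: 391 nm (visible); m=16: 367 nm (UV).

8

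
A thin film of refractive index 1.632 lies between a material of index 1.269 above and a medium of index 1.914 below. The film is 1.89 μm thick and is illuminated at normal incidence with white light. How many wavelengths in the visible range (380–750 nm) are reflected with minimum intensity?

8

Ray reflecting at the top interface goes from n = 1.269 toward n = 1.632: a half-wave phase shift.
At the lower boundary (n = 1.632 to n = 1.914) the reflected ray undergoes a half-wave phase shift.
Net: no relative phase inversion (both shifts match).
With no net inversion, destructive interference in reflection requires 2 n t = (m + ½) λ.
λ = 2 n t / (m + ½) = 6169 / (m + ½) nm.
m=7: 823 nm (IR); m=8: 726 nm (visible); m=9: 649 nm (visible); m=10: 588 nm (visible); m=11: 536 nm (visible); m=12: 494 nm (visible); m=13: 457 nm (visible); m=14: 425 nm (visible); m=15: 398 nm (visible); m=16: 374 nm (UV).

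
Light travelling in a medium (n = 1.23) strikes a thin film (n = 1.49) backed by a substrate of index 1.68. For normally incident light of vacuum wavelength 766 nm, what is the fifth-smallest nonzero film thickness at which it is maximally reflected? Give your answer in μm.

At the upper boundary (n = 1.23 to n = 1.49) the reflected ray undergoes a half-wave phase shift.
Ray reflecting at the bottom interface goes from n = 1.49 toward n = 1.68: a half-wave phase shift.
The two reflections carry the same phase change, so no net offset.
For bright reflection here: 2 n t = m λ.
The fifth-smallest nonzero thickness corresponds to m = 5: t = m λ / (2 n) = 5.00 × 766 / (2 × 1.49) = 1285 nm.

1.29 μm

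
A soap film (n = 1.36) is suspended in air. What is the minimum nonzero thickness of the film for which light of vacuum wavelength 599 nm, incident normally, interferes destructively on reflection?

Top surface (1.0 → 1.36): reflection off a higher-index medium gives a half-wave phase shift.
Ray reflecting at the bottom interface goes from n = 1.36 toward n = 1.0: no phase shift.
The two reflections differ by half a wavelength.
For dark reflection here: 2 n t = m λ.
Minimum nonzero at m = 1: t = λ / (2 n) = 599 / (2 × 1.36) = 220 nm.

220 nm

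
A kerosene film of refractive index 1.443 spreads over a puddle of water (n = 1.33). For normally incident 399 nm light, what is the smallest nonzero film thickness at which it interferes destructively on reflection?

At the upper boundary (n = 1.0 to n = 1.443) the reflected ray undergoes a half-wave phase shift.
At the lower boundary (n = 1.443 to n = 1.33) the reflected ray undergoes no phase shift.
Exactly one π shift → a net half-wave offset.
So the condition for destructive reflection is 2 n t = m λ.
The smallest nonzero thickness corresponds to m = 1: t = m λ / (2 n) = 1.00 × 399 / (2 × 1.443) = 138 nm.

138 nm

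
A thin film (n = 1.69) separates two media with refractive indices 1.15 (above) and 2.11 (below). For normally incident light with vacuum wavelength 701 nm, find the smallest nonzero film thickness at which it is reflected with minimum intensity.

104 nm

Ray reflecting at the top interface goes from n = 1.15 toward n = 1.69: a half-wave phase shift.
At the lower boundary (n = 1.69 to n = 2.11) the reflected ray undergoes a half-wave phase shift.
Net: no relative phase inversion (both shifts match).
So the condition for destructive reflection is 2 n t = (m + ½) λ.
Minimum at m = 0: t = λ / (4 n) = 701 / (4 × 1.69) = 104 nm.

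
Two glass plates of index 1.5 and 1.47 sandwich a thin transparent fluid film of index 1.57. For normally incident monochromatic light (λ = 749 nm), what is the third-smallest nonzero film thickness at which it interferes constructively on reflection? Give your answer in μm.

Ray reflecting at the top interface goes from n = 1.5 toward n = 1.57: a half-wave phase shift.
Bottom surface (1.57 → 1.47): reflection off a lower-index medium gives no phase shift.
Net: one phase inversion between the two reflected rays.
For bright reflection here: 2 n t = (m + ½) λ.
The third-smallest nonzero thickness corresponds to m = 2: t = (m + ½) λ / (2 n) = 2.50 × 749 / (2 × 1.57) = 596 nm.

0.596 μm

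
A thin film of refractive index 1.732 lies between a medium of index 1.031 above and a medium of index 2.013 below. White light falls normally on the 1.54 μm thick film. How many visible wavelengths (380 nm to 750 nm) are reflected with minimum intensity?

7

Top surface (1.031 → 1.732): reflection off a higher-index medium gives a half-wave phase shift.
Ray reflecting at the bottom interface goes from n = 1.732 toward n = 2.013: a half-wave phase shift.
Zero or two π shifts → no net half-wave offset.
So the condition for destructive reflection is 2 n t = (m + ½) λ.
λ = 2 n t / (m + ½) = 5335 / (m + ½) nm.
m=6: 821 nm (IR); m=7: 711 nm (visible); m=8: 628 nm (visible); m=9: 562 nm (visible); m=10: 508 nm (visible); m=11: 464 nm (visible); m=12: 427 nm (visible); m=13: 395 nm (visible); m=14: 368 nm (UV).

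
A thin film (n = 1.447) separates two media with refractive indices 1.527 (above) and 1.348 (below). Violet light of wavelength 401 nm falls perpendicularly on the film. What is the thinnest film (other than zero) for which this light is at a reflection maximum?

139 nm

At the upper boundary (n = 1.527 to n = 1.447) the reflected ray undergoes no phase shift.
Bottom surface (1.447 → 1.348): reflection off a lower-index medium gives no phase shift.
Net: no relative phase inversion (both shifts match).
With no net inversion, constructive interference in reflection requires 2 n t = m λ.
Minimum nonzero at m = 1: t = λ / (2 n) = 401 / (2 × 1.447) = 139 nm.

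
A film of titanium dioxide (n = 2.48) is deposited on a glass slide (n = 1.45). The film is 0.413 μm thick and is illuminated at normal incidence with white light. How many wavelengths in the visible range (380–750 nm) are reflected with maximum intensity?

Top surface (1.0 → 2.48): reflection off a higher-index medium gives a half-wave phase shift.
Bottom surface (2.48 → 1.45): reflection off a lower-index medium gives no phase shift.
Exactly one π shift → a net half-wave offset.
With one net inversion, constructive interference in reflection requires 2 n t = (m + ½) λ.
λ = 2 n t / (m + ½) = 2048 / (m + ½) nm.
m=2: 819 nm (IR); m=3: 585 nm (visible); m=4: 455 nm (visible); m=5: 372 nm (UV).

2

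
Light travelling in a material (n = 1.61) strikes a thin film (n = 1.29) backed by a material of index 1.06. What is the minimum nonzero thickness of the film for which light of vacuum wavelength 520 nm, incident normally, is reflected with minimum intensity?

101 nm

At the upper boundary (n = 1.61 to n = 1.29) the reflected ray undergoes no phase shift.
At the lower boundary (n = 1.29 to n = 1.06) the reflected ray undergoes no phase shift.
The two reflections carry the same phase change, so no net offset.
For minimum reflection here: 2 n t = (m + ½) λ.
Minimum at m = 0: t = λ / (4 n) = 520 / (4 × 1.29) = 101 nm.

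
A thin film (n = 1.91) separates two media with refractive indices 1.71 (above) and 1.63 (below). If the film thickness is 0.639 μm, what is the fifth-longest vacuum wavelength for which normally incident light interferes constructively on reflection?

542 nm

Ray reflecting at the top interface goes from n = 1.71 toward n = 1.91: a half-wave phase shift.
At the lower boundary (n = 1.91 to n = 1.63) the reflected ray undergoes no phase shift.
Net: one phase inversion between the two reflected rays.
So the condition for constructive reflection is 2 n t = (m + ½) λ.
λ = 2 n t / (m + ½). The fifth-longest wavelength is m = 4: λ = 2 × 1.91 × 639 / 4.50 = 542 nm.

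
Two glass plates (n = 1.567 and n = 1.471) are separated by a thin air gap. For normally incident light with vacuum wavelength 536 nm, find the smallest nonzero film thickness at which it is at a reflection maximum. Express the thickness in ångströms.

1340 Å

Ray reflecting at the top interface goes from n = 1.567 toward n = 1.0: no phase shift.
Ray reflecting at the bottom interface goes from n = 1.0 toward n = 1.471: a half-wave phase shift.
Exactly one π shift → a net half-wave offset.
So the condition for constructive reflection is 2 n t = (m + ½) λ.
Minimum at m = 0: t = λ / (4 n) = 536 / (4 × 1.0) = 134 nm.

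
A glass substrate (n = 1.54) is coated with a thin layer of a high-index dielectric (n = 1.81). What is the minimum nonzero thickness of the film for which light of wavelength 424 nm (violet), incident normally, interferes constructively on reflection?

At the upper boundary (n = 1.0 to n = 1.81) the reflected ray undergoes a half-wave phase shift.
Bottom surface (1.81 → 1.54): reflection off a lower-index medium gives no phase shift.
The two reflections differ by half a wavelength.
With one net inversion, constructive interference in reflection requires 2 n t = (m + ½) λ.
Minimum at m = 0: t = λ / (4 n) = 424 / (4 × 1.81) = 58.6 nm.

58.6 nm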